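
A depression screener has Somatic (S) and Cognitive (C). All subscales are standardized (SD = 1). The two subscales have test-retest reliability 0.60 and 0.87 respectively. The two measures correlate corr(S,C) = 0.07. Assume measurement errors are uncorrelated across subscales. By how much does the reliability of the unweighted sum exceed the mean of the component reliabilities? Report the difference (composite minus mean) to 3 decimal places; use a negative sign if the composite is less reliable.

Var(sum) = 2 + 0.14 = 2.14; true-score variance = 1.47 + 0.14 = 1.61; composite reliability = 0.7523.
Mean component reliability = 0.7350.
Difference = 0.7523 − 0.7350 = 0.017.

0.017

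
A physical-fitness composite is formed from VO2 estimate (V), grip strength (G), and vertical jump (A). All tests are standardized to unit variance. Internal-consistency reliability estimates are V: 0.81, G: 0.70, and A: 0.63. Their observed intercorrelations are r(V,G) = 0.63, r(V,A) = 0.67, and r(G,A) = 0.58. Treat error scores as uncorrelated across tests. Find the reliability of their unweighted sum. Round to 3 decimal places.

Var(V+G+A) = 3 + 2·[0.63 + 0.67 + 0.58] = 3 + 3.76 = 6.76.
Under uncorrelated errors the observed covariances equal the true-score covariances, so only the own-variance terms attenuate.
True-score variance = [0.81 + 0.70 + 0.63] + 3.76 = 2.14 + 3.76 = 5.9.
Reliability = 5.9 / 6.76 = 0.873.

0.873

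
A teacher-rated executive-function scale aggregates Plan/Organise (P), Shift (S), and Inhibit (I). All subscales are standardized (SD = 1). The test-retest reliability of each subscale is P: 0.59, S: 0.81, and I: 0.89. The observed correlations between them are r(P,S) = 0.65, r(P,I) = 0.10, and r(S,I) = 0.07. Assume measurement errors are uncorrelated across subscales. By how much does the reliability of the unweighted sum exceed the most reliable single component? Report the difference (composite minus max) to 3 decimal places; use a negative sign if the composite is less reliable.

-0.043

Var(sum) = 3 + 1.64 = 4.64; true-score variance = 2.29 + 1.64 = 3.93; composite reliability = 0.8470.
Max component reliability = 0.8900.
Difference = 0.8470 − 0.8900 = -0.043.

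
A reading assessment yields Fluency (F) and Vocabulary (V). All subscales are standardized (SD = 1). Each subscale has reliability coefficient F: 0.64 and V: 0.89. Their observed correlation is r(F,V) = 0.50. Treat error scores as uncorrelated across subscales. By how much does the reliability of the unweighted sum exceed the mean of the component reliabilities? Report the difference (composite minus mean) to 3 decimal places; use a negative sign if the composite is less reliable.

0.078

Var(sum) = 2 + 1 = 3; true-score variance = 1.53 + 1 = 2.53; composite reliability = 0.8433.
Mean component reliability = 0.7650.
Difference = 0.8433 − 0.7650 = 0.078.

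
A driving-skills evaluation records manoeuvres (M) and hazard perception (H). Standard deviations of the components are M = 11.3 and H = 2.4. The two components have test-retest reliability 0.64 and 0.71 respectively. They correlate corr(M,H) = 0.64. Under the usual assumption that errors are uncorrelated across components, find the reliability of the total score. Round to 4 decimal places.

Var(M+H) = 11.3² + 2.4² + 2·[11.3·2.4·0.64] = 133.45 + 34.7136 = 168.164.
With uncorrelated errors the cross-covariances are all true-score covariance, so they carry over unchanged; only the diagonal terms shrink to ρᵢσᵢ².
True-score variance = [11.3²·0.64 + 2.4²·0.71] + 34.7136 = 85.8112 + 34.7136 = 120.525.
Reliability = 120.525 / 168.164 = 0.7167.

0.7167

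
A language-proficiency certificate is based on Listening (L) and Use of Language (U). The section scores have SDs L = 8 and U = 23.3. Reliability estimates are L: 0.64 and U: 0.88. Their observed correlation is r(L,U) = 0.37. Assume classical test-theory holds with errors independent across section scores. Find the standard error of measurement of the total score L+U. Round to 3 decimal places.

9.391

Var(total) = 606.89 + 137.936 = 744.826.
True-score variance = 518.703 + 137.936 = 656.639, so reliability = 0.8816.
Error variance = 744.826 − 656.639 = 88.1868; SEM = √88.1868 = 9.391.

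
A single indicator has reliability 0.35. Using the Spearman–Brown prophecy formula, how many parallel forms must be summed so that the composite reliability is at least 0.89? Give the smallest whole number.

16

k ≥ ρ*(1−ρ₁)/(ρ₁(1−ρ*)) = 0.89·0.65 / (0.35·0.11) = 15.026.
Smallest integer k = 16.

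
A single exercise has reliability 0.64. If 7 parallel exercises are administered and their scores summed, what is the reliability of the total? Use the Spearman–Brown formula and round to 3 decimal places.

0.926

ρ_k = kρ / (1 + (k−1)ρ) = 7·0.64 / (1 + 6·0.64) = 4.480 / 4.840 = 0.926.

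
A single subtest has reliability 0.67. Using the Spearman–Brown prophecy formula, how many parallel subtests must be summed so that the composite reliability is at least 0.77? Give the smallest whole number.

k ≥ ρ*(1−ρ₁)/(ρ₁(1−ρ*)) = 0.77·0.33 / (0.67·0.23) = 1.649.
Smallest integer k = 2.

2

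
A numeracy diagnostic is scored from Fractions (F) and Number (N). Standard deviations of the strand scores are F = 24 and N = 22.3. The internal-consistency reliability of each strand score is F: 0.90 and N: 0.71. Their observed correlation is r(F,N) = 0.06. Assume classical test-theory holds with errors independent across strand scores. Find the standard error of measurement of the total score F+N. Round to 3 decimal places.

14.206

Var(total) = 1073.29 + 64.224 = 1137.51.
True-score variance = 871.476 + 64.224 = 935.7, so reliability = 0.8226.
Error variance = 1137.51 − 935.7 = 201.814; SEM = √201.814 = 14.206.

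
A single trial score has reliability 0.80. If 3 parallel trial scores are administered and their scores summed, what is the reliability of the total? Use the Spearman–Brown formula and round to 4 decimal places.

0.9231

ρ_k = kρ / (1 + (k−1)ρ) = 3·0.80 / (1 + 2·0.80) = 2.400 / 2.600 = 0.9231.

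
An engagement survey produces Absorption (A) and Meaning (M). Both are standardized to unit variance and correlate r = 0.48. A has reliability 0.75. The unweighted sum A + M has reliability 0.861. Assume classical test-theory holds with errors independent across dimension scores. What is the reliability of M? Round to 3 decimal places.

Var(A+M) = 2 + 2·0.48 = 2.960.
True-score variance = ρ_A + ρ_M + 2·0.48, so 0.861 = (0.75 + ρ_M + 0.96) / 2.960.
ρ_M = 0.861·2.960 − 0.75 − 0.96 = 0.839.

0.839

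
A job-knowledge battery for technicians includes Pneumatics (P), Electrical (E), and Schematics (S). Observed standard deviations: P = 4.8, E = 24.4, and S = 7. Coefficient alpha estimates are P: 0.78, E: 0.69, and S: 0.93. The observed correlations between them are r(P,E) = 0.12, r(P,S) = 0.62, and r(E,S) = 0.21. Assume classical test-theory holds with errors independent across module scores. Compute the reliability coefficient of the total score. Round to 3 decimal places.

0.761

Var(P+E+S) = 4.8² + 24.4² + 7² + 2·[4.8·24.4·0.12 + 4.8·7·0.62 + 24.4·7·0.21] = 667.4 + 141.509 = 808.909.
With uncorrelated errors the cross-covariances are all true-score covariance, so they carry over unchanged; only the diagonal terms shrink to ρᵢσᵢ².
True-score variance = [4.8²·0.78 + 24.4²·0.69 + 7²·0.93] + 141.509 = 474.34 + 141.509 = 615.848.
Reliability = 615.848 / 808.909 = 0.761.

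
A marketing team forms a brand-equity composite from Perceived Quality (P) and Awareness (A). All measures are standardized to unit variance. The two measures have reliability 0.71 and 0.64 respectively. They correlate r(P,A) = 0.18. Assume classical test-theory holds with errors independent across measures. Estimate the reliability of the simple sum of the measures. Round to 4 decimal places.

0.7246

Var(P+A) = 2 + 2·[0.18] = 2 + 0.36 = 2.36.
Because errors are independent across components, Cov(Tᵢ,Tⱼ) = Cov(Xᵢ,Xⱼ); the off-diagonal part of the true-score variance is the same as above.
True-score variance = [0.71 + 0.64] + 0.36 = 1.35 + 0.36 = 1.71.
Reliability = 1.71 / 2.36 = 0.7246.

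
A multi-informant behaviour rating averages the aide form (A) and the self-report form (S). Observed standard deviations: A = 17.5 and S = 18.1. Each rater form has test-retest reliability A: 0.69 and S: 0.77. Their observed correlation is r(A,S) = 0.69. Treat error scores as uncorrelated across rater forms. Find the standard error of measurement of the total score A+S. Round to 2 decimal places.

Var(total) = 633.86 + 437.115 = 1070.98.
True-score variance = 463.572 + 437.115 = 900.687, so reliability = 0.8410.
Error variance = 1070.98 − 900.687 = 170.288; SEM = √170.288 = 13.05.

13.05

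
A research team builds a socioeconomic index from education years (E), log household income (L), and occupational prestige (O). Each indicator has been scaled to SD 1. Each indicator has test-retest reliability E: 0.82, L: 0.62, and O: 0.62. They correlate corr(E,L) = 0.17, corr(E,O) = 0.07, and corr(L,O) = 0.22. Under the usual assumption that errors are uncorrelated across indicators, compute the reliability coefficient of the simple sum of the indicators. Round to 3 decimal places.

0.760

Var(E+L+O) = 3 + 2·[0.17 + 0.07 + 0.22] = 3 + 0.92 = 3.92.
Because errors are independent across components, Cov(Tᵢ,Tⱼ) = Cov(Xᵢ,Xⱼ); the off-diagonal part of the true-score variance is the same as above.
True-score variance = [0.82 + 0.62 + 0.62] + 0.92 = 2.06 + 0.92 = 2.98.
Reliability = 2.98 / 3.92 = 0.760.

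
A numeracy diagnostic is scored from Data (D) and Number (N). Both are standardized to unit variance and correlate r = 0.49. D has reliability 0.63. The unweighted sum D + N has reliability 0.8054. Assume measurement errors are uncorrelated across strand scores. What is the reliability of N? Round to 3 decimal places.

0.790

Var(D+N) = 2 + 2·0.49 = 2.980.
True-score variance = ρ_D + ρ_N + 2·0.49, so 0.8054 = (0.63 + ρ_N + 0.98) / 2.980.
ρ_N = 0.8054·2.980 − 0.63 − 0.98 = 0.790.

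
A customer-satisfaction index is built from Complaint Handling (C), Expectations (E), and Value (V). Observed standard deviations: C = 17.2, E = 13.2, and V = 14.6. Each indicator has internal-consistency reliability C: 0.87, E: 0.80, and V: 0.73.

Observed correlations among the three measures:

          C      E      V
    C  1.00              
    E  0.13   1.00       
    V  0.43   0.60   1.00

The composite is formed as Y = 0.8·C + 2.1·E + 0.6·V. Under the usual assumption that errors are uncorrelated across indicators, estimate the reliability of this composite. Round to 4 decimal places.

Var(Y) = 0.8²·17.2² + 2.1²·13.2² + 0.6²·14.6² + 2·[1.68·17.2·13.2·0.13 + 0.48·17.2·14.6·0.43 + 1.26·13.2·14.6·0.60] = 1034.47 + 494.226 = 1528.7.
Under uncorrelated errors the observed covariances equal the true-score covariances, so only the own-variance terms attenuate.
True-score variance = [0.8²·17.2²·0.87 + 2.1²·13.2²·0.80 + 0.6²·14.6²·0.73] + 494.226 = 835.461 + 494.226 = 1329.69.
Reliability = 1329.69 / 1528.7 = 0.8698.

0.8698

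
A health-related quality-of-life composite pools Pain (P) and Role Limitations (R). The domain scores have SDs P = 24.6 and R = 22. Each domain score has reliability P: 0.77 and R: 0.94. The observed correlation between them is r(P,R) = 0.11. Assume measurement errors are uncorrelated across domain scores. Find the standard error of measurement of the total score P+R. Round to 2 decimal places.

12.97

Var(total) = 1089.16 + 119.064 = 1208.22.
True-score variance = 920.933 + 119.064 = 1040, so reliability = 0.8608.
Error variance = 1208.22 − 1040 = 168.227; SEM = √168.227 = 12.97.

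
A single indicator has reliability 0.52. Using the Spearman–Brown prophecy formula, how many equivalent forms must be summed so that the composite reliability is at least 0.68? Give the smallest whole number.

k ≥ ρ*(1−ρ₁)/(ρ₁(1−ρ*)) = 0.68·0.48 / (0.52·0.32) = 1.962.
Smallest integer k = 2.

2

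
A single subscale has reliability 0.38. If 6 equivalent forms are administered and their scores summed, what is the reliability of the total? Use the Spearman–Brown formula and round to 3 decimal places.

0.786

ρ_k = kρ / (1 + (k−1)ρ) = 6·0.38 / (1 + 5·0.38) = 2.280 / 2.900 = 0.786.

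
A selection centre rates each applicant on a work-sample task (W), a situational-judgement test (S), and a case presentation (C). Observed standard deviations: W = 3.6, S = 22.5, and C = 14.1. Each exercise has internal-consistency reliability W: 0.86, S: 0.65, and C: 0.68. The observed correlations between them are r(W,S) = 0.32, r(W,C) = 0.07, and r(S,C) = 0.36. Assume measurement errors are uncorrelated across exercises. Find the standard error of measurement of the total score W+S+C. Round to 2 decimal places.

15.58

Var(total) = 718.02 + 287.366 = 1005.39.
True-score variance = 475.399 + 287.366 = 762.765, so reliability = 0.7587.
Error variance = 1005.39 − 762.765 = 242.621; SEM = √242.621 = 15.58.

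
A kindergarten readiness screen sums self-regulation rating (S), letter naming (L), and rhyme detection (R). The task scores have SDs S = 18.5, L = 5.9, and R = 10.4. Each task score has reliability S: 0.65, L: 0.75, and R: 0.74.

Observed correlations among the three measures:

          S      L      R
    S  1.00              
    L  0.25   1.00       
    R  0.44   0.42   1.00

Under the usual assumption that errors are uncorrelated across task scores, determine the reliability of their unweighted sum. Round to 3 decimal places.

0.794

Var(S+L+R) = 18.5² + 5.9² + 10.4² + 2·[18.5·5.9·0.25 + 18.5·10.4·0.44 + 5.9·10.4·0.42] = 485.22 + 275.429 = 760.649.
Because errors are independent across components, Cov(Tᵢ,Tⱼ) = Cov(Xᵢ,Xⱼ); the off-diagonal part of the true-score variance is the same as above.
True-score variance = [18.5²·0.65 + 5.9²·0.75 + 10.4²·0.74] + 275.429 = 328.608 + 275.429 = 604.038.
Reliability = 604.038 / 760.649 = 0.794.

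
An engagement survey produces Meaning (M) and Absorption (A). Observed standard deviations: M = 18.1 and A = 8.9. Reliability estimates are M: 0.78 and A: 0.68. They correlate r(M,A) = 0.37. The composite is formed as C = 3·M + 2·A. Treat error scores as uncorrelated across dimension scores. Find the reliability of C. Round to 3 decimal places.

Var(C) = 3²·18.1² + 2²·8.9² + 2·[6·18.1·8.9·0.37] = 3265.33 + 715.24 = 3980.57.
With uncorrelated errors the cross-covariances are all true-score covariance, so they carry over unchanged; only the diagonal terms shrink to ρᵢσᵢ².
True-score variance = [3²·18.1²·0.78 + 2²·8.9²·0.68] + 715.24 = 2515.27 + 715.24 = 3230.51.
Reliability = 3230.51 / 3980.57 = 0.812.

0.812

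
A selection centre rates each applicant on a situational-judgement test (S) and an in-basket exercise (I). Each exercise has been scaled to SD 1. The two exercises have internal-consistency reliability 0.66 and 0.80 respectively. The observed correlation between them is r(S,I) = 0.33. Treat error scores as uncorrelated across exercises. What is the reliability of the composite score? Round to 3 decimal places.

Var(S+I) = 2 + 2·[0.33] = 2 + 0.66 = 2.66.
Under uncorrelated errors the observed covariances equal the true-score covariances, so only the own-variance terms attenuate.
True-score variance = [0.66 + 0.80] + 0.66 = 1.46 + 0.66 = 2.12.
Reliability = 2.12 / 2.66 = 0.797.

0.797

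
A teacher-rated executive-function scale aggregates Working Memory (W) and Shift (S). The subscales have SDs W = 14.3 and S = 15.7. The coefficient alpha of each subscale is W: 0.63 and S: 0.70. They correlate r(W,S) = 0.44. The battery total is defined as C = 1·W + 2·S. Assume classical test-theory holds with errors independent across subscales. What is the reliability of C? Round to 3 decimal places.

0.766

Var(C) = 14.3² + 2²·15.7² + 2·[2·14.3·15.7·0.44] = 1190.45 + 395.138 = 1585.59.
With uncorrelated errors the cross-covariances are all true-score covariance, so they carry over unchanged; only the diagonal terms shrink to ρᵢσᵢ².
True-score variance = [14.3²·0.63 + 2²·15.7²·0.70] + 395.138 = 819.001 + 395.138 = 1214.14.
Reliability = 1214.14 / 1585.59 = 0.766.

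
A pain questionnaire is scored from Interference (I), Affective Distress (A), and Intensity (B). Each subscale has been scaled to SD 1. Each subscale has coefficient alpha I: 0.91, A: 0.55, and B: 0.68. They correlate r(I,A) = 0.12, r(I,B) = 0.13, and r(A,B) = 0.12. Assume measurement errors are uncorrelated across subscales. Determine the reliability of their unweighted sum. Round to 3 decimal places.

Var(I+A+B) = 3 + 2·[0.12 + 0.13 + 0.12] = 3 + 0.74 = 3.74.
Because errors are independent across components, Cov(Tᵢ,Tⱼ) = Cov(Xᵢ,Xⱼ); the off-diagonal part of the true-score variance is the same as above.
True-score variance = [0.91 + 0.55 + 0.68] + 0.74 = 2.14 + 0.74 = 2.88.
Reliability = 2.88 / 3.74 = 0.770.

0.770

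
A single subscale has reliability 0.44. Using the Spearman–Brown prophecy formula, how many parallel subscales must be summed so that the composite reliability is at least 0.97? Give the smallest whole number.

42

k ≥ ρ*(1−ρ₁)/(ρ₁(1−ρ*)) = 0.97·0.56 / (0.44·0.03) = 41.152.
Smallest integer k = 42.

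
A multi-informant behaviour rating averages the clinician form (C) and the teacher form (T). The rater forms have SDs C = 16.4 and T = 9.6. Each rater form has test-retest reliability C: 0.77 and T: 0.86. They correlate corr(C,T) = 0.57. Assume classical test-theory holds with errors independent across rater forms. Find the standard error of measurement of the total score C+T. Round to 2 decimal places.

Var(total) = 361.12 + 179.482 = 540.602.
True-score variance = 286.357 + 179.482 = 465.838, so reliability = 0.8617.
Error variance = 540.602 − 465.838 = 74.7632; SEM = √74.7632 = 8.65.

8.65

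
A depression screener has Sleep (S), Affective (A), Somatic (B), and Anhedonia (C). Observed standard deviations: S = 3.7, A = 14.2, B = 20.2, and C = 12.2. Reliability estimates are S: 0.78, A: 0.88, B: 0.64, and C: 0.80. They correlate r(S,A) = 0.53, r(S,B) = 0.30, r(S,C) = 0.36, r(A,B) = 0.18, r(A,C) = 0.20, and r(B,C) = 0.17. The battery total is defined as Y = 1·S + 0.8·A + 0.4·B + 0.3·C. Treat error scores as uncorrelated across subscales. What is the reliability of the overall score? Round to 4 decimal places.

Var(Y) = 3.7² + 0.8²·14.2² + 0.4²·20.2² + 0.3²·12.2² + 2·[0.8·3.7·14.2·0.53 + 0.4·3.7·20.2·0.30 + 0.3·3.7·12.2·0.36 + 0.32·14.2·20.2·0.18 + 0.24·14.2·12.2·0.20 + 0.12·20.2·12.2·0.17] = 221.422 + 131.972 = 353.393.
Under uncorrelated errors the observed covariances equal the true-score covariances, so only the own-variance terms attenuate.
True-score variance = [3.7²·0.78 + 0.8²·14.2²·0.88 + 0.4²·20.2²·0.64 + 0.3²·12.2²·0.80] + 131.972 = 176.742 + 131.972 = 308.713.
Reliability = 308.713 / 353.393 = 0.8736.

0.8736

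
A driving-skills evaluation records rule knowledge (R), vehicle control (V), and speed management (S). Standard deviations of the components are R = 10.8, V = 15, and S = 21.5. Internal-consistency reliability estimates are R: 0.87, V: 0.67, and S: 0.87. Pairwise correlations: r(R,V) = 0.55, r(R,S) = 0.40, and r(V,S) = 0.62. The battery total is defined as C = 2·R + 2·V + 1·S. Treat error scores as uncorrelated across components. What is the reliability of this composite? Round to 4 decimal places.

0.8875

Var(C) = 2²·10.8² + 2²·15² + 21.5² + 2·[4·10.8·15·0.55 + 2·10.8·21.5·0.40 + 2·15·21.5·0.62] = 1828.81 + 1884.12 = 3712.93.
Under uncorrelated errors the observed covariances equal the true-score covariances, so only the own-variance terms attenuate.
True-score variance = [2²·10.8²·0.87 + 2²·15²·0.67 + 21.5²·0.87] + 1884.12 = 1411.06 + 1884.12 = 3295.18.
Reliability = 3295.18 / 3712.93 = 0.8875.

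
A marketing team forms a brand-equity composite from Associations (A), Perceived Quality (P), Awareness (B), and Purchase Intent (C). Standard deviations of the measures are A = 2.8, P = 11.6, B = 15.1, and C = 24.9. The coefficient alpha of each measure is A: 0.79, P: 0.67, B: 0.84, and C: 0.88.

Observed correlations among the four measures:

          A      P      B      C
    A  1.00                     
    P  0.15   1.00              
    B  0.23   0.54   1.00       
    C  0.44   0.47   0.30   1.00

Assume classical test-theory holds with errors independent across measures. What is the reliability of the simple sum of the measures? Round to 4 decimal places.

0.9112

Var(A+P+B+C) = 2.8² + 11.6² + 15.1² + 24.9² + 2·[2.8·11.6·0.15 + 2.8·15.1·0.23 + 2.8·24.9·0.44 + 11.6·15.1·0.54 + 11.6·24.9·0.47 + 15.1·24.9·0.30] = 990.42 + 776.823 = 1767.24.
With uncorrelated errors the cross-covariances are all true-score covariance, so they carry over unchanged; only the diagonal terms shrink to ρᵢσᵢ².
True-score variance = [2.8²·0.79 + 11.6²·0.67 + 15.1²·0.84 + 24.9²·0.88] + 776.823 = 833.486 + 776.823 = 1610.31.
Reliability = 1610.31 / 1767.24 = 0.9112.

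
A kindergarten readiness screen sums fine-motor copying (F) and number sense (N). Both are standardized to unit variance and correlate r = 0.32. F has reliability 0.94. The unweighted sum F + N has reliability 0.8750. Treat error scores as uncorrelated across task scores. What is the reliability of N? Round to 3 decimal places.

0.730

Var(F+N) = 2 + 2·0.32 = 2.640.
True-score variance = ρ_F + ρ_N + 2·0.32, so 0.8750 = (0.94 + ρ_N + 0.64) / 2.640.
ρ_N = 0.8750·2.640 − 0.94 − 0.64 = 0.730.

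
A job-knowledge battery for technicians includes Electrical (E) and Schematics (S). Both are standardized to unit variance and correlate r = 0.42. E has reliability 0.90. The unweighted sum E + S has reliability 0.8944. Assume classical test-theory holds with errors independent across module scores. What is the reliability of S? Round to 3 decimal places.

0.800

Var(E+S) = 2 + 2·0.42 = 2.840.
True-score variance = ρ_E + ρ_S + 2·0.42, so 0.8944 = (0.90 + ρ_S + 0.84) / 2.840.
ρ_S = 0.8944·2.840 − 0.90 − 0.84 = 0.800.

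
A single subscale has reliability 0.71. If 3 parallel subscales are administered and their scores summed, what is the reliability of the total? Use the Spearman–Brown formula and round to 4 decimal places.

0.8802

ρ_k = kρ / (1 + (k−1)ρ) = 3·0.71 / (1 + 2·0.71) = 2.130 / 2.420 = 0.8802.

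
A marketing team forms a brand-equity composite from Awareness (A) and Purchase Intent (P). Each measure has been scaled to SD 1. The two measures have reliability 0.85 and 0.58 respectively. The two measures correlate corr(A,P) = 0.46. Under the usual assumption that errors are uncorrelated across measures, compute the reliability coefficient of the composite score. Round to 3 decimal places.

Var(A+P) = 2 + 2·[0.46] = 2 + 0.92 = 2.92.
With uncorrelated errors the cross-covariances are all true-score covariance, so they carry over unchanged; only the diagonal terms shrink to ρᵢσᵢ².
True-score variance = [0.85 + 0.58] + 0.92 = 1.43 + 0.92 = 2.35.
Reliability = 2.35 / 2.92 = 0.805.

0.805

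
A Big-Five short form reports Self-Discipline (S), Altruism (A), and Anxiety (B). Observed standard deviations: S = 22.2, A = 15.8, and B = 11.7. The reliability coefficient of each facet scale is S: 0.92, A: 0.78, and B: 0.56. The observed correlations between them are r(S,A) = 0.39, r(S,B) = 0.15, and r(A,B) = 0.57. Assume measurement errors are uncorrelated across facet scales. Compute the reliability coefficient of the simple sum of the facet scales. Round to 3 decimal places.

0.893

Var(S+A+B) = 22.2² + 15.8² + 11.7² + 2·[22.2·15.8·0.39 + 22.2·11.7·0.15 + 15.8·11.7·0.57] = 879.37 + 562.255 = 1441.63.
With uncorrelated errors the cross-covariances are all true-score covariance, so they carry over unchanged; only the diagonal terms shrink to ρᵢσᵢ².
True-score variance = [22.2²·0.92 + 15.8²·0.78 + 11.7²·0.56] + 562.255 = 724.79 + 562.255 = 1287.05.
Reliability = 1287.05 / 1441.63 = 0.893.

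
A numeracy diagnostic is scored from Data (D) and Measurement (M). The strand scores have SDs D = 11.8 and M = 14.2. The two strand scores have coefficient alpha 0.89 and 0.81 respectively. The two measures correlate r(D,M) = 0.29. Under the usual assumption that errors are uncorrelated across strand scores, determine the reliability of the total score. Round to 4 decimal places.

Var(D+M) = 11.8² + 14.2² + 2·[11.8·14.2·0.29] = 340.88 + 97.1848 = 438.065.
Under uncorrelated errors the observed covariances equal the true-score covariances, so only the own-variance terms attenuate.
True-score variance = [11.8²·0.89 + 14.2²·0.81] + 97.1848 = 287.252 + 97.1848 = 384.437.
Reliability = 384.437 / 438.065 = 0.8776.

0.8776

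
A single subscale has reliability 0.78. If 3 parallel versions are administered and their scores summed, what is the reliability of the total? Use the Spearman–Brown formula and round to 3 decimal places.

0.914

ρ_k = kρ / (1 + (k−1)ρ) = 3·0.78 / (1 + 2·0.78) = 2.340 / 2.560 = 0.914.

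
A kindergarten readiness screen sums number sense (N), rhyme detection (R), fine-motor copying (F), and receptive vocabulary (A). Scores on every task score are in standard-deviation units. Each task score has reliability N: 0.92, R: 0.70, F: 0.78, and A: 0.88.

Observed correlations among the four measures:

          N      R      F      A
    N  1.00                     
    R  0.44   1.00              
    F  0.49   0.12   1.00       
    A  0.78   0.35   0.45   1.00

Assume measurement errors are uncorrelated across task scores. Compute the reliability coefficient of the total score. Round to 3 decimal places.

Var(N+R+F+A) = 4 + 2·[0.44 + 0.49 + 0.78 + 0.12 + 0.35 + 0.45] = 4 + 5.26 = 9.26.
Because errors are independent across components, Cov(Tᵢ,Tⱼ) = Cov(Xᵢ,Xⱼ); the off-diagonal part of the true-score variance is the same as above.
True-score variance = [0.92 + 0.70 + 0.78 + 0.88] + 5.26 = 3.28 + 5.26 = 8.54.
Reliability = 8.54 / 9.26 = 0.922.

0.922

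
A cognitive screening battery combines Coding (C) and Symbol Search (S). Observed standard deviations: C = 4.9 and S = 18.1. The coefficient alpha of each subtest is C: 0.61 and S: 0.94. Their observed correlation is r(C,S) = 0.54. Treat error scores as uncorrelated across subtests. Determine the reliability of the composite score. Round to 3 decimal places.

0.935

Var(C+S) = 4.9² + 18.1² + 2·[4.9·18.1·0.54] = 351.62 + 95.7852 = 447.405.
With uncorrelated errors the cross-covariances are all true-score covariance, so they carry over unchanged; only the diagonal terms shrink to ρᵢσᵢ².
True-score variance = [4.9²·0.61 + 18.1²·0.94] + 95.7852 = 322.6 + 95.7852 = 418.385.
Reliability = 418.385 / 447.405 = 0.935.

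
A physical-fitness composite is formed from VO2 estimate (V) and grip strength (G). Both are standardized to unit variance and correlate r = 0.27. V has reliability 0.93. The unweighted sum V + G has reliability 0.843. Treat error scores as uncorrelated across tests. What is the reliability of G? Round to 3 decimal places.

0.671

Var(V+G) = 2 + 2·0.27 = 2.540.
True-score variance = ρ_V + ρ_G + 2·0.27, so 0.843 = (0.93 + ρ_G + 0.54) / 2.540.
ρ_G = 0.843·2.540 − 0.93 − 0.54 = 0.671.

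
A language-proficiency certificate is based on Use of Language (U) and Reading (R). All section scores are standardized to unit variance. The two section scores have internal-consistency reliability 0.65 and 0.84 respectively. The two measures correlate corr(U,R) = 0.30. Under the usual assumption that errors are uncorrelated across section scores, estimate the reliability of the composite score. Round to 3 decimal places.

0.804

Var(U+R) = 2 + 2·[0.30] = 2 + 0.6 = 2.6.
With uncorrelated errors the cross-covariances are all true-score covariance, so they carry over unchanged; only the diagonal terms shrink to ρᵢσᵢ².
True-score variance = [0.65 + 0.84] + 0.6 = 1.49 + 0.6 = 2.09.
Reliability = 2.09 / 2.6 = 0.804.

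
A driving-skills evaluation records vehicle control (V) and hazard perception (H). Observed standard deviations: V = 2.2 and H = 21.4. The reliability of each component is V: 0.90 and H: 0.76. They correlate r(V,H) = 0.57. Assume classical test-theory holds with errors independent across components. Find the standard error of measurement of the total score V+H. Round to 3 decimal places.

Var(total) = 462.8 + 53.6712 = 516.471.
True-score variance = 352.406 + 53.6712 = 406.077, so reliability = 0.7863.
Error variance = 516.471 − 406.077 = 110.394; SEM = √110.394 = 10.507.

10.507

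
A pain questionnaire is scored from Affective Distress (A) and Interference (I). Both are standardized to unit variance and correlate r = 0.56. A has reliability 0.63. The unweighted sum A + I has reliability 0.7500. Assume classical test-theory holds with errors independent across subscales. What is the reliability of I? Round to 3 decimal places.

Var(A+I) = 2 + 2·0.56 = 3.120.
True-score variance = ρ_A + ρ_I + 2·0.56, so 0.7500 = (0.63 + ρ_I + 1.12) / 3.120.
ρ_I = 0.7500·3.120 − 0.63 − 1.12 = 0.590.

0.590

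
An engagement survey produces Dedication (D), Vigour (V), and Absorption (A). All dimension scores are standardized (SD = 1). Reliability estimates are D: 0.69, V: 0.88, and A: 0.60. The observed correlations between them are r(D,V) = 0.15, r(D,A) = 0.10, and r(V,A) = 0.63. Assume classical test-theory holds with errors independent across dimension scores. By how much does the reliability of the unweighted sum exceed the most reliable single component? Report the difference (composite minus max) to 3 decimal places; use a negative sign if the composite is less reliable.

Var(sum) = 3 + 1.76 = 4.76; true-score variance = 2.17 + 1.76 = 3.93; composite reliability = 0.8256.
Max component reliability = 0.8800.
Difference = 0.8256 − 0.8800 = -0.054.

-0.054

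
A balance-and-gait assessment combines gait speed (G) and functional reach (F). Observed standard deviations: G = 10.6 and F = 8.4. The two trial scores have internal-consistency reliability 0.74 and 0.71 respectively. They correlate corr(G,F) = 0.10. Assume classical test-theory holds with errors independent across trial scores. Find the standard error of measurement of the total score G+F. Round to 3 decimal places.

Var(total) = 182.92 + 17.808 = 200.728.
True-score variance = 133.244 + 17.808 = 151.052, so reliability = 0.7525.
Error variance = 200.728 − 151.052 = 49.676; SEM = √49.676 = 7.048.

7.048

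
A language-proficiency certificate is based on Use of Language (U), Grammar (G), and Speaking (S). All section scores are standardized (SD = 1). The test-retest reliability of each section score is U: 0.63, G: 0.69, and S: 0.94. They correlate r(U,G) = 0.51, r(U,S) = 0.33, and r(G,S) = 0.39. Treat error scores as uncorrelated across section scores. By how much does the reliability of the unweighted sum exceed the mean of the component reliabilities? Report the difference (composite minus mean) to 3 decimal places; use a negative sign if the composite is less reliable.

Var(sum) = 3 + 2.46 = 5.46; true-score variance = 2.26 + 2.46 = 4.72; composite reliability = 0.8645.
Mean component reliability = 0.7533.
Difference = 0.8645 − 0.7533 = 0.111.

0.111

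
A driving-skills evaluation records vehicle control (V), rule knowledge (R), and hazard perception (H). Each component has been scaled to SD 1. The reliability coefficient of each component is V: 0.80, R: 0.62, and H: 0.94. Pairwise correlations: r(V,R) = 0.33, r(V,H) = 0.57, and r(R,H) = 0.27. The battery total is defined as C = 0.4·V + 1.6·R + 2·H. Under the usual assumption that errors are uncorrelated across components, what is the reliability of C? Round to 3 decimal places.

Var(C) = 0.4² + 1.6² + 2² + 2·[0.64·0.33 + 0.8·0.57 + 3.2·0.27] = 6.72 + 3.0624 = 9.7824.
With uncorrelated errors the cross-covariances are all true-score covariance, so they carry over unchanged; only the diagonal terms shrink to ρᵢσᵢ².
True-score variance = [0.4²·0.80 + 1.6²·0.62 + 2²·0.94] + 3.0624 = 5.4752 + 3.0624 = 8.5376.
Reliability = 8.5376 / 9.7824 = 0.873.

0.873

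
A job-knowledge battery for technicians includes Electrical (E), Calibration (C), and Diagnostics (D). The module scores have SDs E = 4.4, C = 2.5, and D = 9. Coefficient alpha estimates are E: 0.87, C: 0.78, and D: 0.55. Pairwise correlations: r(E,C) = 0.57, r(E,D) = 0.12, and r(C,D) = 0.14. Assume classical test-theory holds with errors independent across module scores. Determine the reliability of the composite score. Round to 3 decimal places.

Var(E+C+D) = 4.4² + 2.5² + 9² + 2·[4.4·2.5·0.57 + 4.4·9·0.12 + 2.5·9·0.14] = 106.61 + 28.344 = 134.954.
Under uncorrelated errors the observed covariances equal the true-score covariances, so only the own-variance terms attenuate.
True-score variance = [4.4²·0.87 + 2.5²·0.78 + 9²·0.55] + 28.344 = 66.2682 + 28.344 = 94.6122.
Reliability = 94.6122 / 134.954 = 0.701.

0.701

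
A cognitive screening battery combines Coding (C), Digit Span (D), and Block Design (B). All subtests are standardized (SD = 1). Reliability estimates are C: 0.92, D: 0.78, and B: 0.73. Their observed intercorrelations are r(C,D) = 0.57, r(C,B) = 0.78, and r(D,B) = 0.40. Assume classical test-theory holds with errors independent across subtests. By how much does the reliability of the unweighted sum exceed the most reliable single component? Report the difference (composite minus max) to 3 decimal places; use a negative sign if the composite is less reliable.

Var(sum) = 3 + 3.5 = 6.5; true-score variance = 2.43 + 3.5 = 5.93; composite reliability = 0.9123.
Max component reliability = 0.9200.
Difference = 0.9123 − 0.9200 = -0.008.

-0.008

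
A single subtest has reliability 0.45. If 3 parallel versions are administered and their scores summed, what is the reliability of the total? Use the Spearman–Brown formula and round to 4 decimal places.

0.7105

ρ_k = kρ / (1 + (k−1)ρ) = 3·0.45 / (1 + 2·0.45) = 1.350 / 1.900 = 0.7105.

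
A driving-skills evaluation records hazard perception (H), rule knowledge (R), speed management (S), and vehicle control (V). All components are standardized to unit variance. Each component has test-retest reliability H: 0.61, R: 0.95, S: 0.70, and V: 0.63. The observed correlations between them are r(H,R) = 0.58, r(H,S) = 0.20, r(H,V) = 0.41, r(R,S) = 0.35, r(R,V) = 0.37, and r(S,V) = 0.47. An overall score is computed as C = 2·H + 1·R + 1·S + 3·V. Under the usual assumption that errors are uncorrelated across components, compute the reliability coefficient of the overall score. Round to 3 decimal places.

0.818

Var(C) = 2² + 1 + 1 + 3² + 2·[2·0.58 + 2·0.20 + 6·0.41 + 0.35 + 3·0.37 + 3·0.47] = 15 + 13.78 = 28.78.
Under uncorrelated errors the observed covariances equal the true-score covariances, so only the own-variance terms attenuate.
True-score variance = [2²·0.61 + 0.95 + 0.70 + 3²·0.63] + 13.78 = 9.76 + 13.78 = 23.54.
Reliability = 23.54 / 28.78 = 0.818.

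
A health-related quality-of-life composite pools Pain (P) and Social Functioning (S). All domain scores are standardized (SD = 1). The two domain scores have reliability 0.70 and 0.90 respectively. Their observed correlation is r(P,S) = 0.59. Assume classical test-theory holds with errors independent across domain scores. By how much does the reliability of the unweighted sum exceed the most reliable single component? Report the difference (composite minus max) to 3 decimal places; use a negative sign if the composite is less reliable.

Var(sum) = 2 + 1.18 = 3.18; true-score variance = 1.6 + 1.18 = 2.78; composite reliability = 0.8742.
Max component reliability = 0.9000.
Difference = 0.8742 − 0.9000 = -0.026.

-0.026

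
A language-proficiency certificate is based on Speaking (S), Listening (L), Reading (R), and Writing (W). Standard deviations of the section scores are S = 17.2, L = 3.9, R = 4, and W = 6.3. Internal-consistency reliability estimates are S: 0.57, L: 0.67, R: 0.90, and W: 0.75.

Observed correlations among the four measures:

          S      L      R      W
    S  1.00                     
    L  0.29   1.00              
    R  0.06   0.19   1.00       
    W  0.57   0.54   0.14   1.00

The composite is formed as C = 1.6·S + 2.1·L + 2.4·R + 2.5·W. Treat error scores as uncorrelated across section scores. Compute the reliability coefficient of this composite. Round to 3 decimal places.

0.794

Var(C) = 1.6²·17.2² + 2.1²·3.9² + 2.4²·4² + 2.5²·6.3² + 2·[3.36·17.2·3.9·0.29 + 3.84·17.2·4·0.06 + 4·17.2·6.3·0.57 + 5.04·3.9·4·0.19 + 5.25·3.9·6.3·0.54 + 6·4·6.3·0.14] = 1164.65 + 868.075 = 2032.72.
Under uncorrelated errors the observed covariances equal the true-score covariances, so only the own-variance terms attenuate.
True-score variance = [1.6²·17.2²·0.57 + 2.1²·3.9²·0.67 + 2.4²·4²·0.90 + 2.5²·6.3²·0.75] + 868.075 = 745.622 + 868.075 = 1613.7.
Reliability = 1613.7 / 2032.72 = 0.794.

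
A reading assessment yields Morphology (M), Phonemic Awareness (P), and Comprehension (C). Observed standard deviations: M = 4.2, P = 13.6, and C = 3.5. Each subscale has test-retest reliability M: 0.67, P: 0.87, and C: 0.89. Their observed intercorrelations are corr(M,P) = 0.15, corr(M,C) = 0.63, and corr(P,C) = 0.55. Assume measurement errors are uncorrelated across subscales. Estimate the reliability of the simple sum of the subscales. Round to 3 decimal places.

Var(M+P+C) = 4.2² + 13.6² + 3.5² + 2·[4.2·13.6·0.15 + 4.2·3.5·0.63 + 13.6·3.5·0.55] = 214.85 + 88.018 = 302.868.
Under uncorrelated errors the observed covariances equal the true-score covariances, so only the own-variance terms attenuate.
True-score variance = [4.2²·0.67 + 13.6²·0.87 + 3.5²·0.89] + 88.018 = 183.636 + 88.018 = 271.654.
Reliability = 271.654 / 302.868 = 0.897.

0.897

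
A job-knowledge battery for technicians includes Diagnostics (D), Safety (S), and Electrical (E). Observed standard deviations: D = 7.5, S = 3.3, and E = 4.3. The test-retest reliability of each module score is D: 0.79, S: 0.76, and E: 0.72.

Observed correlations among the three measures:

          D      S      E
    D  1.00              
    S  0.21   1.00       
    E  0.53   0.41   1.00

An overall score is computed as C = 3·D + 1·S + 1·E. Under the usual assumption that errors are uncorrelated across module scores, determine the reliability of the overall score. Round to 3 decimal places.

Var(C) = 3²·7.5² + 3.3² + 4.3² + 2·[3·7.5·3.3·0.21 + 3·7.5·4.3·0.53 + 3.3·4.3·0.41] = 535.63 + 145.376 = 681.006.
With uncorrelated errors the cross-covariances are all true-score covariance, so they carry over unchanged; only the diagonal terms shrink to ρᵢσᵢ².
True-score variance = [3²·7.5²·0.79 + 3.3²·0.76 + 4.3²·0.72] + 145.376 = 421.527 + 145.376 = 566.903.
Reliability = 566.903 / 681.006 = 0.832.

0.832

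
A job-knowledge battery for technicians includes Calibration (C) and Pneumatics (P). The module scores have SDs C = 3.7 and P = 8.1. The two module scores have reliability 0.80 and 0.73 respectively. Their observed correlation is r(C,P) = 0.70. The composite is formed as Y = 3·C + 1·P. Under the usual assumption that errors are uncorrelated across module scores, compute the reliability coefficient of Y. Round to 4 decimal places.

0.8654

Var(Y) = 3²·3.7² + 8.1² + 2·[3·3.7·8.1·0.70] = 188.82 + 125.874 = 314.694.
Under uncorrelated errors the observed covariances equal the true-score covariances, so only the own-variance terms attenuate.
True-score variance = [3²·3.7²·0.80 + 8.1²·0.73] + 125.874 = 146.463 + 125.874 = 272.337.
Reliability = 272.337 / 314.694 = 0.8654.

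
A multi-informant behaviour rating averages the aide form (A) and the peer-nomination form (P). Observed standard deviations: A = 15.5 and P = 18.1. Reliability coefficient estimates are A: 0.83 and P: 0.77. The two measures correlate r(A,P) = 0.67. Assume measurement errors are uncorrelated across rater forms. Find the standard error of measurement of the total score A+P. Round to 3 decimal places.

Var(total) = 567.86 + 375.937 = 943.797.
True-score variance = 451.667 + 375.937 = 827.604, so reliability = 0.8769.
Error variance = 943.797 − 827.604 = 116.193; SEM = √116.193 = 10.779.

10.779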